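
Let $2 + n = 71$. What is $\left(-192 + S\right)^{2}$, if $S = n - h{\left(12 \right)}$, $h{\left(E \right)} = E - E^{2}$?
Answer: $81$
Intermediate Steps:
$n = 69$ ($n = -2 + 71 = 69$)
$S = 201$ ($S = 69 - 12 \left(1 - 12\right) = 69 - 12 \left(-11\right) = 69 - -132 = 69 + 132 = 201$)
$\left(-192 + S\right)^{2} = \left(-192 + 201\right)^{2} = 9^{2} = 81$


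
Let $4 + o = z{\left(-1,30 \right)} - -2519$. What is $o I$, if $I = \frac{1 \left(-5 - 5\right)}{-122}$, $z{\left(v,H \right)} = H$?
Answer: $\frac{12725}{61} \approx 208.61$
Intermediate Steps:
$o = 2545$ ($o = -4 + \left(30 - -2519\right) = -4 + \left(30 + 2519\right) = -4 + 2549 = 2545$)
$I = \frac{5}{61}$ ($I = 1 \left(-10\right) \left(- \frac{1}{122}\right) = \left(-10\right) \left(- \frac{1}{122}\right) = \frac{5}{61} \approx 0.081967$)
$o I = 2545 \cdot \frac{5}{61} = \frac{12725}{61}$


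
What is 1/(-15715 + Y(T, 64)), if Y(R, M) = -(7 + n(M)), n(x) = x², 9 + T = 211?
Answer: -1/19818 ≈ -5.0459e-5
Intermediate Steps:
T = 202 (T = -9 + 211 = 202)
Y(R, M) = -7 - M² (Y(R, M) = -(7 + M²) = -7 - M²)
1/(-15715 + Y(T, 64)) = 1/(-15715 + (-7 - 1*64²)) = 1/(-15715 + (-7 - 1*4096)) = 1/(-15715 + (-7 - 4096)) = 1/(-15715 - 4103) = 1/(-19818) = -1/19818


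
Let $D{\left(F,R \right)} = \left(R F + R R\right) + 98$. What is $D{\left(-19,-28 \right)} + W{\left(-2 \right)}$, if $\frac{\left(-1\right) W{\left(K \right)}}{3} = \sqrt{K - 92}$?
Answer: $1414 - 3 i \sqrt{94} \approx 1414.0 - 29.086 i$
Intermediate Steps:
$W{\left(K \right)} = - 3 \sqrt{-92 + K}$ ($W{\left(K \right)} = - 3 \sqrt{K - 92} = - 3 \sqrt{-92 + K}$)
$D{\left(F,R \right)} = 98 + R^{2} + F R$ ($D{\left(F,R \right)} = \left(F R + R^{2}\right) + 98 = \left(R^{2} + F R\right) + 98 = 98 + R^{2} + F R$)
$D{\left(-19,-28 \right)} + W{\left(-2 \right)} = \left(98 + \left(-28\right)^{2} - -532\right) - 3 \sqrt{-92 - 2} = \left(98 + 784 + 532\right) - 3 \sqrt{-94} = 1414 - 3 i \sqrt{94}$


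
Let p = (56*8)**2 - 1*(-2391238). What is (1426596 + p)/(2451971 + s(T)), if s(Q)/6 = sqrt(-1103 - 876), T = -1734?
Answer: 9853338638398/6012161856085 - 24111228*I*sqrt(1979)/6012161856085 ≈ 1.6389 - 0.00017841*I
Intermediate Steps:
s(Q) = 6*I*sqrt(1979) (s(Q) = 6*sqrt(-1103 - 876) = 6*sqrt(-1979) = 6*(I*sqrt(1979)) = 6*I*sqrt(1979))
p = 2591942 (p = 448**2 + 2391238 = 200704 + 2391238 = 2591942)
(1426596 + p)/(2451971 + s(T)) = (1426596 + 2591942)/(2451971 + 6*I*sqrt(1979)) = 4018538/(2451971 + 6*I*sqrt(1979))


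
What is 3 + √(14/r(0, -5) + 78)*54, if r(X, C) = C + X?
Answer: 3 + 108*√470/5 ≈ 471.28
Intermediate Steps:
3 + √(14/r(0, -5) + 78)*54 = 3 + √(14/(-5 + 0) + 78)*54 = 3 + √(14/(-5) + 78)*54 = 3 + √(14*(-⅕) + 78)*54 = 3 + √(-14/5 + 78)*54 = 3 + √(376/5)*54 = 3 + (2*√470/5)*54 = 3 + 108*√470/5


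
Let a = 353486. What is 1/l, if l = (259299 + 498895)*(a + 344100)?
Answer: 1/528905519684 ≈ 1.8907e-12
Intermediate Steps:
l = 528905519684 (l = (259299 + 498895)*(353486 + 344100) = 758194*697586 = 528905519684)
1/l = 1/528905519684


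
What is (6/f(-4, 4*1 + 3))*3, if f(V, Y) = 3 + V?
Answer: -18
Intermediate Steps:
(6/f(-4, 4*1 + 3))*3 = (6/(3 - 4))*3 = (6/(-1))*3 = -1*6*3 = -6*3 = -18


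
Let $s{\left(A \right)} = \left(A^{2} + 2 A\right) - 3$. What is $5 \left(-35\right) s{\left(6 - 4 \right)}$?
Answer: $-875$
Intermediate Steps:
$s{\left(A \right)} = -3 + A^{2} + 2 A$
$5 \left(-35\right) s{\left(6 - 4 \right)} = 5 \left(-35\right) \left(-3 + \left(6 - 4\right)^{2} + 2 \left(6 - 4\right)\right) = - 175 \left(-3 + \left(6 - 4\right)^{2} + 2 \left(6 - 4\right)\right) = - 175 \left(-3 + 2^{2} + 2 \cdot 2\right) = - 175 \left(-3 + 4 + 4\right) = \left(-175\right) 5 = -875$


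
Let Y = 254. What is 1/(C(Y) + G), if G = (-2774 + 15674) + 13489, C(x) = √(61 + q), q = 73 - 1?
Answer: 26389/696379188 - √133/696379188 ≈ 3.7878e-5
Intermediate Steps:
q = 72
C(x) = √133 (C(x) = √(61 + 72) = √133)
G = 26389 (G = 12900 + 13489 = 26389)
1/(C(Y) + G) = 1/(√133 + 26389) = 1/(26389 + √133)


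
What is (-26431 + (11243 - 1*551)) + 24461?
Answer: 8722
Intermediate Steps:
(-26431 + (11243 - 1*551)) + 24461 = (-26431 + (11243 - 551)) + 24461 = (-26431 + 10692) + 24461 = -15739 + 24461 = 8722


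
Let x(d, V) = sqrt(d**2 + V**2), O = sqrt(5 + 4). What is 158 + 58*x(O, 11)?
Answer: 158 + 58*sqrt(130) ≈ 819.30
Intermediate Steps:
O = 3 (O = sqrt(9) = 3)
x(d, V) = sqrt(V**2 + d**2)
158 + 58*x(O, 11) = 158 + 58*sqrt(11**2 + 3**2) = 158 + 58*sqrt(121 + 9) = 158 + 58*sqrt(130)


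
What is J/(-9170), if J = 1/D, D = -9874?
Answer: 1/90544580 ≈ 1.1044e-8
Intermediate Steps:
J = -1/9874 (J = 1/(-9874) = -1/9874 ≈ -0.00010128)
J/(-9170) = -1/9874/(-9170) = -1/9874*(-1/9170) = 1/90544580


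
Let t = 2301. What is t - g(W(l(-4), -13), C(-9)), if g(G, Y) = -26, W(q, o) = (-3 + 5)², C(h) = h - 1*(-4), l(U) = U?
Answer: 2327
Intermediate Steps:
C(h) = 4 + h (C(h) = h + 4 = 4 + h)
W(q, o) = 4 (W(q, o) = 2² = 4)
t - g(W(l(-4), -13), C(-9)) = 2301 - 1*(-26) = 2301 + 26 = 2327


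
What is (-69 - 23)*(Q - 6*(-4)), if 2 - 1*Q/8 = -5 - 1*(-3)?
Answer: -5152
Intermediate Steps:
Q = 32 (Q = 16 - 8*(-5 - 1*(-3)) = 16 - 8*(-5 + 3) = 16 - 8*(-2) = 16 + 16 = 32)
(-69 - 23)*(Q - 6*(-4)) = (-69 - 23)*(32 - 6*(-4)) = -92*(32 + 24) = -92*56 = -5152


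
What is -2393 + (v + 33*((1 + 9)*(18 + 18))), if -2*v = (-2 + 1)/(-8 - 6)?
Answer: 265635/28 ≈ 9487.0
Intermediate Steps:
v = -1/28 (v = -(-2 + 1)/(2*(-8 - 6)) = -(-1)/(2*(-14)) = -(-1)*(-1)/(2*14) = -½*1/14 = -1/28 ≈ -0.035714)
-2393 + (v + 33*((1 + 9)*(18 + 18))) = -2393 + (-1/28 + 33*((1 + 9)*(18 + 18))) = -2393 + (-1/28 + 33*(10*36)) = -2393 + (-1/28 + 33*360) = -2393 + (-1/28 + 11880) = -2393 + 332639/28 = 265635/28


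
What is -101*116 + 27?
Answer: -11689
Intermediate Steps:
-101*116 + 27 = -11716 + 27 = -11689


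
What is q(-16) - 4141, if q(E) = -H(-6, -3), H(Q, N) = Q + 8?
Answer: -4143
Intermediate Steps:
H(Q, N) = 8 + Q
q(E) = -2 (q(E) = -(8 - 6) = -1*2 = -2)
q(-16) - 4141 = -2 - 4141 = -4143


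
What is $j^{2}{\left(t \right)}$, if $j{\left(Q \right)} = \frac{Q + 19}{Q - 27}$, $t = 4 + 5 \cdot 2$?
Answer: $\frac{1089}{169} \approx 6.4438$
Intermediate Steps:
$t = 14$ ($t = 4 + 10 = 14$)
$j{\left(Q \right)} = \frac{19 + Q}{-27 + Q}$
$j^{2}{\left(t \right)} = \left(\frac{19 + 14}{-27 + 14}\right)^{2} = \left(\frac{1}{-13} \cdot 33\right)^{2} = \left(\left(- \frac{1}{13}\right) 33\right)^{2} = \left(- \frac{33}{13}\right)^{2} = \frac{1089}{169}$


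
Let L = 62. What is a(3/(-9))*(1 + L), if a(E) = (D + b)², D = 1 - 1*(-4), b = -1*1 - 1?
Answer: 567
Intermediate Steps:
b = -2 (b = -1 - 1 = -2)
D = 5 (D = 1 + 4 = 5)
a(E) = 9 (a(E) = (5 - 2)² = 3² = 9)
a(3/(-9))*(1 + L) = 9*(1 + 62) = 9*63 = 567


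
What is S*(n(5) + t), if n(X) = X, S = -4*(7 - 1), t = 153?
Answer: -3792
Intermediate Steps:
S = -24 (S = -4*6 = -24)
S*(n(5) + t) = -24*(5 + 153) = -24*158 = -3792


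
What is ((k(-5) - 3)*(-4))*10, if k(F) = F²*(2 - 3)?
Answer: 1120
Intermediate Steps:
k(F) = -F² (k(F) = F²*(-1) = -F²)
((k(-5) - 3)*(-4))*10 = ((-1*(-5)² - 3)*(-4))*10 = ((-1*25 - 3)*(-4))*10 = ((-25 - 3)*(-4))*10 = -28*(-4)*10 = 112*10 = 1120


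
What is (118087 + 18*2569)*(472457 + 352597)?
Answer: 135580298766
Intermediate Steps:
(118087 + 18*2569)*(472457 + 352597) = (118087 + 46242)*825054 = 164329*825054 = 135580298766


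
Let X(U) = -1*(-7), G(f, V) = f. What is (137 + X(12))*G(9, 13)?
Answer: 1296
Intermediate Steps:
X(U) = 7
(137 + X(12))*G(9, 13) = (137 + 7)*9 = 144*9 = 1296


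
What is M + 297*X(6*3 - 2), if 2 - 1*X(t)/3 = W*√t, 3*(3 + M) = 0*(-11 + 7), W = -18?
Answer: 65931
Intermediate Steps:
M = -3 (M = -3 + (0*(-11 + 7))/3 = -3 + (0*(-4))/3 = -3 + (⅓)*0 = -3 + 0 = -3)
X(t) = 6 + 54*√t (X(t) = 6 - (-54)*√t = 6 + 54*√t)
M + 297*X(6*3 - 2) = -3 + 297*(6 + 54*√(6*3 - 2)) = -3 + 297*(6 + 54*√(18 - 2)) = -3 + 297*(6 + 54*√16) = -3 + 297*(6 + 54*4) = -3 + 297*(6 + 216) = -3 + 297*222 = -3 + 65934 = 65931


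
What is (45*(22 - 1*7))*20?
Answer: 13500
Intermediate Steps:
(45*(22 - 1*7))*20 = (45*(22 - 7))*20 = (45*15)*20 = 675*20 = 13500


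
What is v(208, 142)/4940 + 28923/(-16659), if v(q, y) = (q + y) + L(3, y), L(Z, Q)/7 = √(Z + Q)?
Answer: -4568299/2743182 + 7*√145/4940 ≈ -1.6483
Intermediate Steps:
L(Z, Q) = 7*√(Q + Z) (L(Z, Q) = 7*√(Z + Q) = 7*√(Q + Z))
v(q, y) = q + y + 7*√(3 + y) (v(q, y) = (q + y) + 7*√(y + 3) = (q + y) + 7*√(3 + y) = q + y + 7*√(3 + y))
v(208, 142)/4940 + 28923/(-16659) = (208 + 142 + 7*√(3 + 142))/4940 + 28923/(-16659) = (208 + 142 + 7*√145)*(1/4940) + 28923*(-1/16659) = (350 + 7*√145)*(1/4940) - 9641/5553 = (35/494 + 7*√145/4940) - 9641/5553 = -4568299/2743182 + 7*√145/4940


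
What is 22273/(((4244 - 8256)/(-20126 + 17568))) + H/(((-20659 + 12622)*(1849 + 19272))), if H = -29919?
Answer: 1611893919826391/113505816954 ≈ 14201.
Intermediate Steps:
22273/(((4244 - 8256)/(-20126 + 17568))) + H/(((-20659 + 12622)*(1849 + 19272))) = 22273/(((4244 - 8256)/(-20126 + 17568))) - 29919*1/((-20659 + 12622)*(1849 + 19272)) = 22273/((-4012/(-2558))) - 29919/((-8037*21121)) = 22273/((-4012*(-1/2558))) - 29919/(-169749477) = 22273/(2006/1279) - 29919*(-1/169749477) = 22273*(1279/2006) + 9973/56583159 = 28487167/2006 + 9973/56583159 = 1611893919826391/113505816954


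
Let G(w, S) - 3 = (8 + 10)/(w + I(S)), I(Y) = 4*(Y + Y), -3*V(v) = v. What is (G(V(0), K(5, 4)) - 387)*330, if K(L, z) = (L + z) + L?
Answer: -3546675/28 ≈ -1.2667e+5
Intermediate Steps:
V(v) = -v/3
I(Y) = 8*Y (I(Y) = 4*(2*Y) = 8*Y)
K(L, z) = z + 2*L
G(w, S) = 3 + 18/(w + 8*S) (G(w, S) = 3 + (8 + 10)/(w + 8*S) = 3 + 18/(w + 8*S))
(G(V(0), K(5, 4)) - 387)*330 = (3*(6 - ⅓*0 + 8*(4 + 2*5))/(-⅓*0 + 8*(4 + 2*5)) - 387)*330 = (3*(6 + 0 + 8*(4 + 10))/(0 + 8*(4 + 10)) - 387)*330 = (3*(6 + 0 + 8*14)/(0 + 8*14) - 387)*330 = (3*(6 + 0 + 112)/(0 + 112) - 387)*330 = (3*118/112 - 387)*330 = (3*(1/112)*118 - 387)*330 = (177/56 - 387)*330 = -21495/56*330 = -3546675/28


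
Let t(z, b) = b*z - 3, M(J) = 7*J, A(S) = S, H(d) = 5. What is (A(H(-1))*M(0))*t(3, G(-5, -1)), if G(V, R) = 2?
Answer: 0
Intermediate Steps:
t(z, b) = -3 + b*z
(A(H(-1))*M(0))*t(3, G(-5, -1)) = (5*(7*0))*(-3 + 2*3) = (5*0)*(-3 + 6) = 0*3 = 0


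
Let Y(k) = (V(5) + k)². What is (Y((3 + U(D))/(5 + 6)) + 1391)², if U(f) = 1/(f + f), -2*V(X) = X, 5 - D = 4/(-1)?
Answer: 12785051041/6561 ≈ 1.9486e+6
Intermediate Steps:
D = 9 (D = 5 - 4/(-1) = 5 - 4*(-1) = 5 - 1*(-4) = 5 + 4 = 9)
V(X) = -X/2
U(f) = 1/(2*f)
Y(k) = (-5/2 + k)² (Y(k) = (-½*5 + k)² = (-5/2 + k)²)
(Y((3 + U(D))/(5 + 6)) + 1391)² = ((-5 + 2*((3 + (½)/9)/(5 + 6)))²/4 + 1391)² = ((-5 + 2*((3 + (½)*(⅑))/11))²/4 + 1391)² = ((-5 + 2*((3 + 1/18)*(1/11)))²/4 + 1391)² = ((-5 + 2*((55/18)*(1/11)))²/4 + 1391)² = ((-5 + 2*(5/18))²/4 + 1391)² = ((-5 + 5/9)²/4 + 1391)² = ((-40/9)²/4 + 1391)² = ((¼)*(1600/81) + 1391)² = (400/81 + 1391)² = (113071/81)² = 12785051041/6561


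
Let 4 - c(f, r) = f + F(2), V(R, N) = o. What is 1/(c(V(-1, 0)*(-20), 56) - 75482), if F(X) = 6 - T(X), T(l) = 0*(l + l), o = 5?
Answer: -1/75384 ≈ -1.3265e-5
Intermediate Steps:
T(l) = 0 (T(l) = 0*(2*l) = 0)
V(R, N) = 5
F(X) = 6 (F(X) = 6 - 1*0 = 6 + 0 = 6)
c(f, r) = -2 - f (c(f, r) = 4 - (f + 6) = 4 - (6 + f) = 4 + (-6 - f) = -2 - f)
1/(c(V(-1, 0)*(-20), 56) - 75482) = 1/((-2 - 5*(-20)) - 75482) = 1/((-2 - 1*(-100)) - 75482) = 1/((-2 + 100) - 75482) = 1/(98 - 75482) = 1/(-75384) = -1/75384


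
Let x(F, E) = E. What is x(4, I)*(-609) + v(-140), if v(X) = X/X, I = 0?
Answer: 1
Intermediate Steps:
v(X) = 1
x(4, I)*(-609) + v(-140) = 0*(-609) + 1 = 0 + 1 = 1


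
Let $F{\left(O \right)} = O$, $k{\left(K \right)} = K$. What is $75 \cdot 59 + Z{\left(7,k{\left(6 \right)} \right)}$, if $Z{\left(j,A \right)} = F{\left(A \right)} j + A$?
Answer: $4473$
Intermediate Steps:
$Z{\left(j,A \right)} = A + A j$ ($Z{\left(j,A \right)} = A j + A = A + A j$)
$75 \cdot 59 + Z{\left(7,k{\left(6 \right)} \right)} = 75 \cdot 59 + 6 \left(1 + 7\right) = 4425 + 6 \cdot 8 = 4425 + 48 = 4473$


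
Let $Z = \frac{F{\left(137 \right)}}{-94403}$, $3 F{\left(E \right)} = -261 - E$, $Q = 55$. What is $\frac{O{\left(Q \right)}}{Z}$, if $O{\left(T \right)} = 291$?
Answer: $\frac{82413819}{398} \approx 2.0707 \cdot 10^{5}$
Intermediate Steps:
$F{\left(E \right)} = -87 - \frac{E}{3}$ ($F{\left(E \right)} = \frac{-261 - E}{3} = -87 - \frac{E}{3}$)
$Z = \frac{398}{283209}$ ($Z = \frac{-87 - \frac{137}{3}}{-94403} = \left(-87 - \frac{137}{3}\right) \left(- \frac{1}{94403}\right) = \left(- \frac{398}{3}\right) \left(- \frac{1}{94403}\right) = \frac{398}{283209} \approx 0.0014053$)
$\frac{O{\left(Q \right)}}{Z} = \frac{291}{\frac{398}{283209}} = 291 \cdot \frac{283209}{398} = \frac{82413819}{398}$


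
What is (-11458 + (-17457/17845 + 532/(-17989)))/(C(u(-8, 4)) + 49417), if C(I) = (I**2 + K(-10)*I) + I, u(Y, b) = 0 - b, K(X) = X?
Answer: -3678498559403/15880226972645 ≈ -0.23164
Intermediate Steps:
u(Y, b) = -b
C(I) = I**2 - 9*I (C(I) = (I**2 - 10*I) + I = I**2 - 9*I)
(-11458 + (-17457/17845 + 532/(-17989)))/(C(u(-8, 4)) + 49417) = (-11458 + (-17457/17845 + 532/(-17989)))/((-1*4)*(-9 - 1*4) + 49417) = (-11458 + (-17457*1/17845 + 532*(-1/17989)))/(-4*(-9 - 4) + 49417) = (-11458 + (-17457/17845 - 532/17989))/(-4*(-13) + 49417) = (-11458 - 323527513/321013705)/(52 + 49417) = -3678498559403/321013705/49469 = -3678498559403/321013705*1/49469 = -3678498559403/15880226972645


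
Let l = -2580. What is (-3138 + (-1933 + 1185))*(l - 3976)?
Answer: 25476616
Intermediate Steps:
(-3138 + (-1933 + 1185))*(l - 3976) = (-3138 + (-1933 + 1185))*(-2580 - 3976) = (-3138 - 748)*(-6556) = -3886*(-6556) = 25476616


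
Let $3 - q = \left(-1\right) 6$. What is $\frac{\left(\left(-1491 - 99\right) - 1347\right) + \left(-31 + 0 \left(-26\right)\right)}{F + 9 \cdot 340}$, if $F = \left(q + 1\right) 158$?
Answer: $- \frac{371}{580} \approx -0.63966$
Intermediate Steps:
$q = 9$ ($q = 3 - \left(-1\right) 6 = 3 - -6 = 3 + 6 = 9$)
$F = 1580$ ($F = \left(9 + 1\right) 158 = 10 \cdot 158 = 1580$)
$\frac{\left(\left(-1491 - 99\right) - 1347\right) + \left(-31 + 0 \left(-26\right)\right)}{F + 9 \cdot 340} = \frac{\left(\left(-1491 - 99\right) - 1347\right) + \left(-31 + 0 \left(-26\right)\right)}{1580 + 9 \cdot 340} = \frac{\left(-1590 - 1347\right) + \left(-31 + 0\right)}{1580 + 3060} = \frac{-2937 - 31}{4640} = \left(-2968\right) \frac{1}{4640} = - \frac{371}{580}$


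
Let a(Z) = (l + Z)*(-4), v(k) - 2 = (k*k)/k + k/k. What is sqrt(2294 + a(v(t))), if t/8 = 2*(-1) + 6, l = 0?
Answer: sqrt(2154) ≈ 46.411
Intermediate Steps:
t = 32 (t = 8*(2*(-1) + 6) = 8*(-2 + 6) = 8*4 = 32)
v(k) = 3 + k (v(k) = 2 + ((k*k)/k + k/k) = 2 + (k**2/k + 1) = 2 + (k + 1) = 2 + (1 + k) = 3 + k)
a(Z) = -4*Z (a(Z) = (0 + Z)*(-4) = Z*(-4) = -4*Z)
sqrt(2294 + a(v(t))) = sqrt(2294 - 4*(3 + 32)) = sqrt(2294 - 4*35) = sqrt(2294 - 140) = sqrt(2154)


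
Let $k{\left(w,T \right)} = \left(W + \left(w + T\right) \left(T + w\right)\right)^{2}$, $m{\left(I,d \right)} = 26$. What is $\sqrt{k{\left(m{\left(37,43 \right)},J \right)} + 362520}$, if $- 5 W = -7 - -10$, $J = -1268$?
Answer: $\frac{9 \sqrt{734414260969}}{5} \approx 1.5426 \cdot 10^{6}$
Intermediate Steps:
$W = - \frac{3}{5}$ ($W = - \frac{-7 - -10}{5} = - \frac{-7 + 10}{5} = \left(- \frac{1}{5}\right) 3 = - \frac{3}{5} \approx -0.6$)
$k{\left(w,T \right)} = \left(- \frac{3}{5} + \left(T + w\right)^{2}\right)^{2}$ ($k{\left(w,T \right)} = \left(- \frac{3}{5} + \left(w + T\right) \left(T + w\right)\right)^{2} = \left(- \frac{3}{5} + \left(T + w\right) \left(T + w\right)\right)^{2} = \left(- \frac{3}{5} + \left(T + w\right)^{2}\right)^{2}$)
$\sqrt{k{\left(m{\left(37,43 \right)},J \right)} + 362520} = \sqrt{\frac{\left(-3 + 5 \left(-1268 + 26\right)^{2}\right)^{2}}{25} + 362520} = \sqrt{\frac{\left(-3 + 5 \left(-1242\right)^{2}\right)^{2}}{25} + 362520} = \sqrt{\frac{\left(-3 + 5 \cdot 1542564\right)^{2}}{25} + 362520} = \sqrt{\frac{\left(-3 + 7712820\right)^{2}}{25} + 362520} = \sqrt{\frac{7712817^{2}}{25} + 362520} = \sqrt{\frac{1}{25} \cdot 59487546075489 + 362520} = \sqrt{\frac{59487546075489}{25} + 362520} = \sqrt{\frac{59487555138489}{25}} = \frac{9 \sqrt{734414260969}}{5}$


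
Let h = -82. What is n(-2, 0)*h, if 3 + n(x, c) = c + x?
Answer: 410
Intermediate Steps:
n(x, c) = -3 + c + x (n(x, c) = -3 + (c + x) = -3 + c + x)
n(-2, 0)*h = (-3 + 0 - 2)*(-82) = -5*(-82) = 410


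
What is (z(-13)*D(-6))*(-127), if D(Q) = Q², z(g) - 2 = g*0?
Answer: -9144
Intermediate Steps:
z(g) = 2 (z(g) = 2 + g*0 = 2 + 0 = 2)
(z(-13)*D(-6))*(-127) = (2*(-6)²)*(-127) = (2*36)*(-127) = 72*(-127) = -9144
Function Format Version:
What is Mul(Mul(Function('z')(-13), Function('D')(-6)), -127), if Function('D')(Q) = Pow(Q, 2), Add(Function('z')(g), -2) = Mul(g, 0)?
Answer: -9144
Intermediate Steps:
Function('z')(g) = 2 (Function('z')(g) = Add(2, Mul(g, 0)) = Add(2, 0) = 2)
Mul(Mul(Function('z')(-13), Function('D')(-6)), -127) = Mul(Mul(2, Pow(-6, 2)), -127) = Mul(Mul(2, 36), -127) = Mul(72, -127) = -9144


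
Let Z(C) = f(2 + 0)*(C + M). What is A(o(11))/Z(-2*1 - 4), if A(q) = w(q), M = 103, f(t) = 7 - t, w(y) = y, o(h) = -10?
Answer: -2/97 ≈ -0.020619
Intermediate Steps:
Z(C) = 515 + 5*C (Z(C) = (7 - (2 + 0))*(C + 103) = (7 - 1*2)*(103 + C) = (7 - 2)*(103 + C) = 5*(103 + C) = 515 + 5*C)
A(q) = q
A(o(11))/Z(-2*1 - 4) = -10/(515 + 5*(-2*1 - 4)) = -10/(515 + 5*(-2 - 4)) = -10/(515 + 5*(-6)) = -10/(515 - 30) = -10/485 = -10*1/485 = -2/97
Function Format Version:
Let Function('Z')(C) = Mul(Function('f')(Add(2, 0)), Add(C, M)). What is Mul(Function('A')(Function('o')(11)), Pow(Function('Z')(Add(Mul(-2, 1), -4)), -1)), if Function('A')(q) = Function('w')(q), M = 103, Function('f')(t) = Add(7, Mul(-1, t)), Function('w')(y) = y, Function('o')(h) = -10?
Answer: Rational(-2, 97) ≈ -0.020619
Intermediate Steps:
Function('Z')(C) = Add(515, Mul(5, C)) (Function('Z')(C) = Mul(Add(7, Mul(-1, Add(2, 0))), Add(C, 103)) = Mul(Add(7, Mul(-1, 2)), Add(103, C)) = Mul(Add(7, -2), Add(103, C)) = Mul(5, Add(103, C)) = Add(515, Mul(5, C)))
Function('A')(q) = q
Mul(Function('A')(Function('o')(11)), Pow(Function('Z')(Add(Mul(-2, 1), -4)), -1)) = Mul(-10, Pow(Add(515, Mul(5, Add(Mul(-2, 1), -4))), -1)) = Mul(-10, Pow(Add(515, Mul(5, Add(-2, -4))), -1)) = Mul(-10, Pow(Add(515, Mul(5, -6)), -1)) = Mul(-10, Pow(Add(515, -30), -1)) = Mul(-10, Pow(485, -1)) = Mul(-10, Rational(1, 485)) = Rational(-2, 97)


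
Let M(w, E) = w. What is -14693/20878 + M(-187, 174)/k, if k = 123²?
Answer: -226194583/315863262 ≈ -0.71612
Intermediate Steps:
k = 15129
-14693/20878 + M(-187, 174)/k = -14693/20878 - 187/15129 = -226194583/315863262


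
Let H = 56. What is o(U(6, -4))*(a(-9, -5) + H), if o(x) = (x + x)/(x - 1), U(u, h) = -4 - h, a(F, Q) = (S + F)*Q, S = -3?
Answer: 0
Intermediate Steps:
a(F, Q) = Q*(-3 + F) (a(F, Q) = (-3 + F)*Q = Q*(-3 + F))
o(x) = 2*x/(-1 + x) (o(x) = (2*x)/(-1 + x) = 2*x/(-1 + x))
o(U(6, -4))*(a(-9, -5) + H) = (2*(-4 - 1*(-4))/(-1 + (-4 - 1*(-4))))*(-5*(-3 - 9) + 56) = (2*(-4 + 4)/(-1 + (-4 + 4)))*(-5*(-12) + 56) = (2*0/(-1 + 0))*(60 + 56) = (2*0/(-1))*116 = (2*0*(-1))*116 = 0*116 = 0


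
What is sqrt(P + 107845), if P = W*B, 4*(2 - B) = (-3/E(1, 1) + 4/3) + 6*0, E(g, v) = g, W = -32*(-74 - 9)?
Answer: sqrt(1028373)/3 ≈ 338.03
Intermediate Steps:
W = 2656 (W = -32*(-83) = 2656)
B = 29/12 (B = 2 - ((-3/1 + 4/3) + 6*0)/4 = 2 - ((-3*1 + 4*(1/3)) + 0)/4 = 2 - ((-3 + 4/3) + 0)/4 = 2 - (-5/3 + 0)/4 = 2 - 1/4*(-5/3) = 2 + 5/12 = 29/12 ≈ 2.4167)
P = 19256/3 (P = 2656*(29/12) = 19256/3 ≈ 6418.7)
sqrt(P + 107845) = sqrt(19256/3 + 107845) = sqrt(342791/3) = sqrt(1028373)/3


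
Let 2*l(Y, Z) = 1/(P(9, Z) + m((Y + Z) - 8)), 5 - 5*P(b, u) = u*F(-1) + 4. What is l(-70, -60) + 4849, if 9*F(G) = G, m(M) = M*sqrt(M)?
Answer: 5734587310067/1182632978 + 15525*I*sqrt(138)/591316489 ≈ 4849.0 + 0.00030843*I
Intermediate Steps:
m(M) = M**(3/2)
F(G) = G/9
P(b, u) = 1/5 + u/45 (P(b, u) = 1 - (u*((1/9)*(-1)) + 4)/5 = 1 - (u*(-1/9) + 4)/5 = 1 - (-u/9 + 4)/5 = 1 - (4 - u/9)/5 = 1 + (-4/5 + u/45) = 1/5 + u/45)
l(Y, Z) = 1/(2*(1/5 + (-8 + Y + Z)**(3/2) + Z/45)) (l(Y, Z) = 1/(2*((1/5 + Z/45) + ((Y + Z) - 8)**(3/2))) = 1/(2*((1/5 + Z/45) + (-8 + Y + Z)**(3/2))) = 1/(2*(1/5 + (-8 + Y + Z)**(3/2) + Z/45)))
l(-70, -60) + 4849 = 45/(2*(9 - 60 + 45*(-8 - 70 - 60)**(3/2))) + 4849 = 45/(2*(9 - 60 + 45*(-138)**(3/2))) + 4849 = 45/(2*(9 - 60 + 45*(-138*I*sqrt(138)))) + 4849 = 45/(2*(9 - 60 - 6210*I*sqrt(138))) + 4849 = 45/(2*(-51 - 6210*I*sqrt(138))) + 4849 = 4849 + 45/(2*(-51 - 6210*I*sqrt(138)))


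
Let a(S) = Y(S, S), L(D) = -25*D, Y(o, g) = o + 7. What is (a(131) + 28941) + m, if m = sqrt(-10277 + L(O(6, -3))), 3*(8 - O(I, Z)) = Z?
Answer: 29079 + I*sqrt(10502) ≈ 29079.0 + 102.48*I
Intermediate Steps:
Y(o, g) = 7 + o
O(I, Z) = 8 - Z/3
a(S) = 7 + S
m = I*sqrt(10502) (m = sqrt(-10277 - 25*(8 - 1/3*(-3))) = sqrt(-10277 - 25*(8 + 1)) = sqrt(-10277 - 25*9) = sqrt(-10277 - 225) = sqrt(-10502) = I*sqrt(10502) ≈ 102.48*I)
(a(131) + 28941) + m = ((7 + 131) + 28941) + I*sqrt(10502) = (138 + 28941) + I*sqrt(10502) = 29079 + I*sqrt(10502)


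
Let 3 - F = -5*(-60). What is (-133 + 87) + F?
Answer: -343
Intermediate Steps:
F = -297 (F = 3 - (-5)*(-60) = 3 - 1*300 = 3 - 300 = -297)
(-133 + 87) + F = (-133 + 87) - 297 = -46 - 297 = -343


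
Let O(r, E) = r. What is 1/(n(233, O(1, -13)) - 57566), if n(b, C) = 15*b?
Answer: -1/54071 ≈ -1.8494e-5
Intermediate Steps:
1/(n(233, O(1, -13)) - 57566) = 1/(15*233 - 57566) = 1/(3495 - 57566) = 1/(-54071) = -1/54071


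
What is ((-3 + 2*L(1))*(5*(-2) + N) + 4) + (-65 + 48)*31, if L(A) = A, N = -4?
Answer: -509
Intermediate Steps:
((-3 + 2*L(1))*(5*(-2) + N) + 4) + (-65 + 48)*31 = ((-3 + 2*1)*(5*(-2) - 4) + 4) + (-65 + 48)*31 = ((-3 + 2)*(-10 - 4) + 4) - 17*31 = (-1*(-14) + 4) - 527 = (14 + 4) - 527 = 18 - 527 = -509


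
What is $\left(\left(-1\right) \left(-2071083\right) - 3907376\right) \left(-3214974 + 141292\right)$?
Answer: $5644180740826$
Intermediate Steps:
$\left(\left(-1\right) \left(-2071083\right) - 3907376\right) \left(-3214974 + 141292\right) = \left(2071083 - 3907376\right) \left(-3073682\right) = \left(-1836293\right) \left(-3073682\right) = 5644180740826$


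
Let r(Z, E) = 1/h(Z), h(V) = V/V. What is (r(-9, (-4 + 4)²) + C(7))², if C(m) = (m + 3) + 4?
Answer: 225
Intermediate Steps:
h(V) = 1
r(Z, E) = 1 (r(Z, E) = 1/1 = 1)
C(m) = 7 + m (C(m) = (3 + m) + 4 = 7 + m)
(r(-9, (-4 + 4)²) + C(7))² = (1 + (7 + 7))² = (1 + 14)² = 15² = 225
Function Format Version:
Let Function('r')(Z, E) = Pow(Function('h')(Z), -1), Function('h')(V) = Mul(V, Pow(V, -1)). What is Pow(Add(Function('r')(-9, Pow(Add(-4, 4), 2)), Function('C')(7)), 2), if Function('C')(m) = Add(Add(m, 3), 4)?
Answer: 225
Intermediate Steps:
Function('h')(V) = 1
Function('r')(Z, E) = 1 (Function('r')(Z, E) = Pow(1, -1) = 1)
Function('C')(m) = Add(7, m) (Function('C')(m) = Add(Add(3, m), 4) = Add(7, m))
Pow(Add(Function('r')(-9, Pow(Add(-4, 4), 2)), Function('C')(7)), 2) = Pow(Add(1, Add(7, 7)), 2) = Pow(Add(1, 14), 2) = Pow(15, 2) = 225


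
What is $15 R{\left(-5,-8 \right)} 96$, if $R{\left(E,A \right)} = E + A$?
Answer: $-18720$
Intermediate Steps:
$R{\left(E,A \right)} = A + E$
$15 R{\left(-5,-8 \right)} 96 = 15 \left(-8 - 5\right) 96 = 15 \left(-13\right) 96 = \left(-195\right) 96 = -18720$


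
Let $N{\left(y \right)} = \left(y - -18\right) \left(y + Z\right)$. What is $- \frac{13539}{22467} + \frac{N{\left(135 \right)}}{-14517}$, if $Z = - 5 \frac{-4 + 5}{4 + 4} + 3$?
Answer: $- \frac{198152739}{96638056} \approx -2.0505$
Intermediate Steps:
$Z = \frac{19}{8}$ ($Z = - 5 \cdot 1 \cdot \frac{1}{8} + 3 = \left(-5\right) \frac{1}{8} + 3 = - \frac{5}{8} + 3 = \frac{19}{8} \approx 2.375$)
$N{\left(y \right)} = \left(18 + y\right) \left(\frac{19}{8} + y\right)$ ($N{\left(y \right)} = \left(y - -18\right) \left(y + \frac{19}{8}\right) = \left(y + 18\right) \left(\frac{19}{8} + y\right) = \left(18 + y\right) \left(\frac{19}{8} + y\right)$)
$- \frac{13539}{22467} + \frac{N{\left(135 \right)}}{-14517} = - \frac{13539}{22467} + \frac{\frac{171}{4} + 135^{2} + \frac{163}{8} \cdot 135}{-14517} = \left(-13539\right) \frac{1}{22467} + \left(\frac{171}{4} + 18225 + \frac{22005}{8}\right) \left(- \frac{1}{14517}\right) = - \frac{4513}{7489} + \frac{168147}{8} \left(- \frac{1}{14517}\right) = - \frac{4513}{7489} - \frac{18683}{12904} = - \frac{198152739}{96638056}$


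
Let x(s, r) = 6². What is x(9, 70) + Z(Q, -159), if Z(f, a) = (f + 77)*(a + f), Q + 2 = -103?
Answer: 7428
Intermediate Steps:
x(s, r) = 36
Q = -105 (Q = -2 - 103 = -105)
Z(f, a) = (77 + f)*(a + f)
x(9, 70) + Z(Q, -159) = 36 + ((-105)² + 77*(-159) + 77*(-105) - 159*(-105)) = 36 + (11025 - 12243 - 8085 + 16695) = 36 + 7392 = 7428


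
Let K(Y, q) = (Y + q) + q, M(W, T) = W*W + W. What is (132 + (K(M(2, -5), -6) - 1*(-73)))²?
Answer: 39601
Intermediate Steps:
M(W, T) = W + W² (M(W, T) = W² + W = W + W²)
K(Y, q) = Y + 2*q
(132 + (K(M(2, -5), -6) - 1*(-73)))² = (132 + ((2*(1 + 2) + 2*(-6)) - 1*(-73)))² = (132 + ((2*3 - 12) + 73))² = (132 + ((6 - 12) + 73))² = (132 + (-6 + 73))² = (132 + 67)² = 199² = 39601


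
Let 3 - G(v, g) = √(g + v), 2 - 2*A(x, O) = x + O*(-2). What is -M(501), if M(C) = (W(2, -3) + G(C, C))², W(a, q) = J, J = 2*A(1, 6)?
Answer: -1258 + 32*√1002 ≈ -245.06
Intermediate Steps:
A(x, O) = 1 + O - x/2 (A(x, O) = 1 - (x + O*(-2))/2 = 1 - (x - 2*O)/2 = 1 + (O - x/2) = 1 + O - x/2)
G(v, g) = 3 - √(g + v)
J = 13 (J = 2*(1 + 6 - ½*1) = 2*(1 + 6 - ½) = 2*(13/2) = 13)
W(a, q) = 13
M(C) = (16 - √2*√C)² (M(C) = (13 + (3 - √(C + C)))² = (13 + (3 - √(2*C)))² = (13 + (3 - √2*√C))² = (16 - √2*√C)²)
-M(501) = -(-16 + √2*√501)² = -(-16 + √1002)²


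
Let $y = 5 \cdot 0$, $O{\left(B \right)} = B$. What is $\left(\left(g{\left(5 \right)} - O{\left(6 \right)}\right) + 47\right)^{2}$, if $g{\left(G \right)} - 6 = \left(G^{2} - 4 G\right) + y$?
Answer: $2704$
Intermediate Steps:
$y = 0$
$g{\left(G \right)} = 6 + G^{2} - 4 G$ ($g{\left(G \right)} = 6 + \left(\left(G^{2} - 4 G\right) + 0\right) = 6 + \left(G^{2} - 4 G\right) = 6 + G^{2} - 4 G$)
$\left(\left(g{\left(5 \right)} - O{\left(6 \right)}\right) + 47\right)^{2} = \left(\left(\left(6 + 5^{2} - 20\right) - 6\right) + 47\right)^{2} = \left(\left(\left(6 + 25 - 20\right) - 6\right) + 47\right)^{2} = \left(\left(11 - 6\right) + 47\right)^{2} = \left(5 + 47\right)^{2} = 52^{2} = 2704$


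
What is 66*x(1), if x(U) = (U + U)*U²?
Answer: 132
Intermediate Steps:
x(U) = 2*U³ (x(U) = (2*U)*U² = 2*U³)
66*x(1) = 66*(2*1³) = 66*(2*1) = 66*2 = 132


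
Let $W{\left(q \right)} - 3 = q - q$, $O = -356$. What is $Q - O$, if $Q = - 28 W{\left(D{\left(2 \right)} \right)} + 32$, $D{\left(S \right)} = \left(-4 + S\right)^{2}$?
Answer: $304$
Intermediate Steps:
$W{\left(q \right)} = 3$ ($W{\left(q \right)} = 3 + \left(q - q\right) = 3 + 0 = 3$)
$Q = -52$ ($Q = \left(-28\right) 3 + 32 = -84 + 32 = -52$)
$Q - O = -52 - -356 = -52 + 356 = 304$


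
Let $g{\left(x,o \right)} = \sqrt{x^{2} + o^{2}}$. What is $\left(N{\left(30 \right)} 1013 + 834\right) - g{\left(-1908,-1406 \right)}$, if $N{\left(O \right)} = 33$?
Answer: $34263 - 10 \sqrt{56173} \approx 31893.0$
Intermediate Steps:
$g{\left(x,o \right)} = \sqrt{o^{2} + x^{2}}$
$\left(N{\left(30 \right)} 1013 + 834\right) - g{\left(-1908,-1406 \right)} = \left(33 \cdot 1013 + 834\right) - \sqrt{\left(-1406\right)^{2} + \left(-1908\right)^{2}} = \left(33429 + 834\right) - \sqrt{1976836 + 3640464} = 34263 - \sqrt{5617300} = 34263 - 10 \sqrt{56173}$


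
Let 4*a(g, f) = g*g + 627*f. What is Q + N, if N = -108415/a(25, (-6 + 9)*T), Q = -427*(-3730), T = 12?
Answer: 36945660210/23197 ≈ 1.5927e+6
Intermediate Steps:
a(g, f) = g**2/4 + 627*f/4 (a(g, f) = (g*g + 627*f)/4 = (g**2 + 627*f)/4 = g**2/4 + 627*f/4)
Q = 1592710
N = -433660/23197 (N = -108415/((1/4)*25**2 + 627*((-6 + 9)*12)/4) = -108415/((1/4)*625 + 627*(3*12)/4) = -108415/(625/4 + (627/4)*36) = -108415/(625/4 + 5643) = -108415/23197/4 = -108415*4/23197 = -433660/23197 ≈ -18.695)
Q + N = 1592710 - 433660/23197 = 36945660210/23197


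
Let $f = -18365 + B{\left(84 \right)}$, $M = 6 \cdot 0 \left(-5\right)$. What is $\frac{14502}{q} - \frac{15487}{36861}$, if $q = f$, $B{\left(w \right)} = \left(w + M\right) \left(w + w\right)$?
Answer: $- \frac{600424433}{156769833} \approx -3.83$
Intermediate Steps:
$M = 0$ ($M = 0 \left(-5\right) = 0$)
$B{\left(w \right)} = 2 w^{2}$ ($B{\left(w \right)} = \left(w + 0\right) \left(w + w\right) = w 2 w = 2 w^{2}$)
$f = -4253$ ($f = -18365 + 2 \cdot 84^{2} = -18365 + 2 \cdot 7056 = -18365 + 14112 = -4253$)
$q = -4253$
$\frac{14502}{q} - \frac{15487}{36861} = \frac{14502}{-4253} - \frac{15487}{36861} = 14502 \left(- \frac{1}{4253}\right) - \frac{15487}{36861} = - \frac{14502}{4253} - \frac{15487}{36861} = - \frac{600424433}{156769833}$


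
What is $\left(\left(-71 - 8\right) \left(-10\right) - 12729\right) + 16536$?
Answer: $4597$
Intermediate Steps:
$\left(\left(-71 - 8\right) \left(-10\right) - 12729\right) + 16536 = \left(\left(-79\right) \left(-10\right) - 12729\right) + 16536 = \left(790 - 12729\right) + 16536 = -11939 + 16536 = 4597$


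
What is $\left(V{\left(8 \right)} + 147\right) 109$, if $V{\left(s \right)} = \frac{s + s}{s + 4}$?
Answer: $\frac{48505}{3} \approx 16168.0$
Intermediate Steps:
$V{\left(s \right)} = \frac{2 s}{4 + s}$
$\left(V{\left(8 \right)} + 147\right) 109 = \left(2 \cdot 8 \frac{1}{4 + 8} + 147\right) 109 = \left(2 \cdot 8 \cdot \frac{1}{12} + 147\right) 109 = \left(\frac{4}{3} + 147\right) 109 = \frac{445}{3} \cdot 109 = \frac{48505}{3}$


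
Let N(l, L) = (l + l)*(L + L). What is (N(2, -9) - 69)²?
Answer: 19881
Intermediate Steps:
N(l, L) = 4*L*l (N(l, L) = (2*l)*(2*L) = 4*L*l)
(N(2, -9) - 69)² = (4*(-9)*2 - 69)² = (-72 - 69)² = (-141)² = 19881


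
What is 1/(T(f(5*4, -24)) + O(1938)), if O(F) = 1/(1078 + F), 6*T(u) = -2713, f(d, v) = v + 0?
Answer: -9048/4091201 ≈ -0.0022116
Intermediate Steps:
f(d, v) = v
T(u) = -2713/6 (T(u) = (⅙)*(-2713) = -2713/6)
1/(T(f(5*4, -24)) + O(1938)) = 1/(-2713/6 + 1/(1078 + 1938)) = 1/(-2713/6 + 1/3016) = 1/(-4091201/9048) = -9048/4091201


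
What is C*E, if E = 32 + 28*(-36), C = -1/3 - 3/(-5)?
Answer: -3904/15 ≈ -260.27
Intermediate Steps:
C = 4/15 (C = -1*1/3 - 3*(-1/5) = -1/3 + 3/5 = 4/15 ≈ 0.26667)
E = -976 (E = 32 - 1008 = -976)
C*E = (4/15)*(-976) = -3904/15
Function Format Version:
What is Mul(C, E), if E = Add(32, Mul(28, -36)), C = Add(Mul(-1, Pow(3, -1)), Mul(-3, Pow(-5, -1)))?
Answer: Rational(-3904, 15) ≈ -260.27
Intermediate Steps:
C = Rational(4, 15) (C = Add(Mul(-1, Rational(1, 3)), Mul(-3, Rational(-1, 5))) = Add(Rational(-1, 3), Rational(3, 5)) = Rational(4, 15) ≈ 0.26667)
E = -976 (E = Add(32, -1008) = -976)
Mul(C, E) = Mul(Rational(4, 15), -976) = Rational(-3904, 15)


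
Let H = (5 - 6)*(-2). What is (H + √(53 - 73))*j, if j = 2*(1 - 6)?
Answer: -20 - 20*I*√5 ≈ -20.0 - 44.721*I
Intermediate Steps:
j = -10 (j = 2*(-5) = -10)
H = 2 (H = -1*(-2) = 2)
(H + √(53 - 73))*j = (2 + √(53 - 73))*(-10) = (2 + √(-20))*(-10) = (2 + 2*I*√5)*(-10) = -20 - 20*I*√5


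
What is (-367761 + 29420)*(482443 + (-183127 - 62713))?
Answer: -80052495623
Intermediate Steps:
(-367761 + 29420)*(482443 + (-183127 - 62713)) = -338341*(482443 - 245840) = -338341*236603 = -80052495623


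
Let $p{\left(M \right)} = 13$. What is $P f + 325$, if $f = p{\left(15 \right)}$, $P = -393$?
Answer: $-4784$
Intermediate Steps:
$f = 13$
$P f + 325 = \left(-393\right) 13 + 325 = -5109 + 325 = -4784$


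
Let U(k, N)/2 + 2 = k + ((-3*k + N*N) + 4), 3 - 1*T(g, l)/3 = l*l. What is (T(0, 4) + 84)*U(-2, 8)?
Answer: 6300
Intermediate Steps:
T(g, l) = 9 - 3*l² (T(g, l) = 9 - 3*l*l = 9 - 3*l²)
U(k, N) = 4 - 4*k + 2*N² (U(k, N) = -4 + 2*(k + ((-3*k + N*N) + 4)) = -4 + 2*(k + ((-3*k + N²) + 4)) = -4 + 2*(k + ((N² - 3*k) + 4)) = -4 + 2*(k + (4 + N² - 3*k)) = -4 + 2*(4 + N² - 2*k) = -4 + (8 - 4*k + 2*N²) = 4 - 4*k + 2*N²)
(T(0, 4) + 84)*U(-2, 8) = ((9 - 3*4²) + 84)*(4 - 4*(-2) + 2*8²) = ((9 - 3*16) + 84)*(4 + 8 + 2*64) = ((9 - 48) + 84)*(4 + 8 + 128) = (-39 + 84)*140 = 45*140 = 6300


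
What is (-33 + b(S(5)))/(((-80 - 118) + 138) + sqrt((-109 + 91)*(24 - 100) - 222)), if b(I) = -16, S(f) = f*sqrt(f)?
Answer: 490/409 + 49*sqrt(1146)/2454 ≈ 1.8740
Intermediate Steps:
S(f) = f**(3/2)
(-33 + b(S(5)))/(((-80 - 118) + 138) + sqrt((-109 + 91)*(24 - 100) - 222)) = (-33 - 16)/(((-80 - 118) + 138) + sqrt((-109 + 91)*(24 - 100) - 222)) = -49/((-198 + 138) + sqrt(-18*(-76) - 222)) = -49/(-60 + sqrt(1368 - 222)) = -49/(-60 + sqrt(1146))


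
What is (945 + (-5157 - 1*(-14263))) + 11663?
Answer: 21714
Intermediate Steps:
(945 + (-5157 - 1*(-14263))) + 11663 = (945 + (-5157 + 14263)) + 11663 = (945 + 9106) + 11663 = 10051 + 11663 = 21714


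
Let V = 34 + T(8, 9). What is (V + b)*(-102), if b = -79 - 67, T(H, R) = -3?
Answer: 11730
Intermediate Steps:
b = -146
V = 31 (V = 34 - 3 = 31)
(V + b)*(-102) = (31 - 146)*(-102) = -115*(-102) = 11730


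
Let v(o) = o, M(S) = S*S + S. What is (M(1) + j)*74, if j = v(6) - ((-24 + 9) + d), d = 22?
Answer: 74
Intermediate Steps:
M(S) = S + S² (M(S) = S² + S = S + S²)
j = -1 (j = 6 - ((-24 + 9) + 22) = 6 - (-15 + 22) = 6 - 1*7 = 6 - 7 = -1)
(M(1) + j)*74 = (1*(1 + 1) - 1)*74 = (1*2 - 1)*74 = (2 - 1)*74 = 1*74 = 74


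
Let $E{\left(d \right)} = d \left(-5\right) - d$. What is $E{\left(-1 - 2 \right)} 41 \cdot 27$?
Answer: $19926$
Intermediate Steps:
$E{\left(d \right)} = - 6 d$ ($E{\left(d \right)} = - 5 d - d = - 6 d$)
$E{\left(-1 - 2 \right)} 41 \cdot 27 = - 6 \left(-1 - 2\right) 41 \cdot 27 = \left(-6\right) \left(-3\right) 41 \cdot 27 = 18 \cdot 41 \cdot 27 = 738 \cdot 27 = 19926$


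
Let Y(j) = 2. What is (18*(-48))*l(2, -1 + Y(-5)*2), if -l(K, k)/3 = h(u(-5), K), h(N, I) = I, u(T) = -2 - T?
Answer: 5184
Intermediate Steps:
l(K, k) = -3*K
(18*(-48))*l(2, -1 + Y(-5)*2) = (18*(-48))*(-3*2) = -864*(-6) = 5184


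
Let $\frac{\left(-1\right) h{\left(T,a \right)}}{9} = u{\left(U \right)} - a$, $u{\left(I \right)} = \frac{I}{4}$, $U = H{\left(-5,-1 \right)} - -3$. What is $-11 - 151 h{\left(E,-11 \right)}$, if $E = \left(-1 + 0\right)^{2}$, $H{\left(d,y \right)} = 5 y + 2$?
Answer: $14938$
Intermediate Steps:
$H{\left(d,y \right)} = 2 + 5 y$
$U = 0$ ($U = \left(2 + 5 \left(-1\right)\right) - -3 = \left(2 - 5\right) + 3 = -3 + 3 = 0$)
$u{\left(I \right)} = \frac{I}{4}$ ($u{\left(I \right)} = I \frac{1}{4} = \frac{I}{4}$)
$E = 1$ ($E = \left(-1\right)^{2} = 1$)
$h{\left(T,a \right)} = 9 a$ ($h{\left(T,a \right)} = - 9 \left(\frac{1}{4} \cdot 0 - a\right) = - 9 \left(0 - a\right) = - 9 \left(- a\right) = 9 a$)
$-11 - 151 h{\left(E,-11 \right)} = -11 - 151 \cdot 9 \left(-11\right) = -11 - -14949 = -11 + 14949 = 14938$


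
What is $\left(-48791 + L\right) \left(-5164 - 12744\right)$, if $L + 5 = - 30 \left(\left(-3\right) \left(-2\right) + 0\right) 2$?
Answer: $880285648$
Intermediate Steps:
$L = -365$ ($L = -5 + - 30 \left(\left(-3\right) \left(-2\right) + 0\right) 2 = -5 + - 30 \left(6 + 0\right) 2 = -5 + \left(-30\right) 6 \cdot 2 = -5 - 360 = -365$)
$\left(-48791 + L\right) \left(-5164 - 12744\right) = \left(-48791 - 365\right) \left(-5164 - 12744\right) = \left(-49156\right) \left(-17908\right) = 880285648$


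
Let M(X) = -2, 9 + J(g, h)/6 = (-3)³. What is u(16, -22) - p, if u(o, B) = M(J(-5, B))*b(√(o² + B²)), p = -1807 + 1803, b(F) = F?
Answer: 4 - 4*√185 ≈ -50.406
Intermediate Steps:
J(g, h) = -216 (J(g, h) = -54 + 6*(-3)³ = -54 + 6*(-27) = -54 - 162 = -216)
p = -4
u(o, B) = -2*√(B² + o²) (u(o, B) = -2*√(o² + B²) = -2*√(B² + o²))
u(16, -22) - p = -2*√((-22)² + 16²) - 1*(-4) = -2*√(484 + 256) + 4 = -4*√185 + 4 = 4 - 4*√185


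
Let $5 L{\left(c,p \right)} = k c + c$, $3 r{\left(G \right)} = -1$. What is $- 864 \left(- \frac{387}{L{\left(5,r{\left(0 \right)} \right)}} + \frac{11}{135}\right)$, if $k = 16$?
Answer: $\frac{1665856}{85} \approx 19598.0$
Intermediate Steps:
$r{\left(G \right)} = - \frac{1}{3}$ ($r{\left(G \right)} = \frac{1}{3} \left(-1\right) = - \frac{1}{3}$)
$L{\left(c,p \right)} = \frac{17 c}{5}$ ($L{\left(c,p \right)} = \frac{16 c + c}{5} = \frac{17 c}{5}$)
$- 864 \left(- \frac{387}{L{\left(5,r{\left(0 \right)} \right)}} + \frac{11}{135}\right) = - 864 \left(- \frac{387}{\frac{17}{5} \cdot 5} + \frac{11}{135}\right) = - 864 \left(- \frac{387}{17} + 11 \cdot \frac{1}{135}\right) = - 864 \left(\left(-387\right) \frac{1}{17} + \frac{11}{135}\right) = - 864 \left(- \frac{387}{17} + \frac{11}{135}\right) = \left(-864\right) \left(- \frac{52058}{2295}\right) = \frac{1665856}{85}$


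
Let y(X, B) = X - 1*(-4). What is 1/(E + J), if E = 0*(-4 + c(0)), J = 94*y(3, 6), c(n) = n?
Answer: 1/658 ≈ 0.0015198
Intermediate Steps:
y(X, B) = 4 + X (y(X, B) = X + 4 = 4 + X)
J = 658 (J = 94*(4 + 3) = 94*7 = 658)
E = 0 (E = 0*(-4 + 0) = 0*(-4) = 0)
1/(E + J) = 1/(0 + 658) = 1/658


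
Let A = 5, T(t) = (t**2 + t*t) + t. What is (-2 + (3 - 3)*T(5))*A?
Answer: -10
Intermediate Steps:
T(t) = t + 2*t**2 (T(t) = (t**2 + t**2) + t = 2*t**2 + t = t + 2*t**2)
(-2 + (3 - 3)*T(5))*A = (-2 + (3 - 3)*(5*(1 + 2*5)))*5 = (-2 + 0*(5*(1 + 10)))*5 = (-2 + 0*(5*11))*5 = (-2 + 0*55)*5 = (-2 + 0)*5 = -2*5 = -10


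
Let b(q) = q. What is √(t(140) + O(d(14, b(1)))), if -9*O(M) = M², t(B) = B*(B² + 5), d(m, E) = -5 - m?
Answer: √24701939/3 ≈ 1656.7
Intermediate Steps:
t(B) = B*(5 + B²)
O(M) = -M²/9
√(t(140) + O(d(14, b(1)))) = √(140*(5 + 140²) - (-5 - 1*14)²/9) = √(140*(5 + 19600) - (-5 - 14)²/9) = √(140*19605 - ⅑*(-19)²) = √(2744700 - ⅑*361) = √(2744700 - 361/9) = √(24701939/9) = √24701939/3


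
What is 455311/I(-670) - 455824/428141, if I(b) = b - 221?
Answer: -6301401485/12305601 ≈ -512.08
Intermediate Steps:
I(b) = -221 + b
455311/I(-670) - 455824/428141 = 455311/(-221 - 670) - 455824/428141 = 455311/(-891) - 455824*1/428141 = 455311*(-1/891) - 14704/13811 = -455311/891 - 14704/13811 = -6301401485/12305601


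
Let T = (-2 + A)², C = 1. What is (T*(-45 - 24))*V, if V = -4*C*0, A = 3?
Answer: 0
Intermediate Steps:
V = 0 (V = -4*1*0 = -4*0 = 0)
T = 1 (T = (-2 + 3)² = 1² = 1)
(T*(-45 - 24))*V = (1*(-45 - 24))*0 = (1*(-69))*0 = -69*0 = 0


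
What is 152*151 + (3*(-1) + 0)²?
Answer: 22961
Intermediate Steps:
152*151 + (3*(-1) + 0)² = 22952 + (-3 + 0)² = 22952 + (-3)² = 22952 + 9 = 22961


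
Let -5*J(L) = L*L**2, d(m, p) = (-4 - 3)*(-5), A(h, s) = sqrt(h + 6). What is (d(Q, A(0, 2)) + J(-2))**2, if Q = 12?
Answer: 33489/25 ≈ 1339.6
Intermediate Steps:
A(h, s) = sqrt(6 + h)
d(m, p) = 35 (d(m, p) = -7*(-5) = 35)
J(L) = -L**3/5 (J(L) = -L*L**2/5 = -L**3/5)
(d(Q, A(0, 2)) + J(-2))**2 = (35 - 1/5*(-2)**3)**2 = (35 - 1/5*(-8))**2 = (35 + 8/5)**2 = (183/5)**2 = 33489/25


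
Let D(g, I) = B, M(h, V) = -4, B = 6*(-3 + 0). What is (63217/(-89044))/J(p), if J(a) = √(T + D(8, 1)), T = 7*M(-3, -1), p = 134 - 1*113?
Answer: 63217*I*√46/4096024 ≈ 0.10468*I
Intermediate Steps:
p = 21 (p = 134 - 113 = 21)
B = -18 (B = 6*(-3) = -18)
D(g, I) = -18
T = -28 (T = 7*(-4) = -28)
J(a) = I*√46 (J(a) = √(-28 - 18) = √(-46) = I*√46)
(63217/(-89044))/J(p) = (63217/(-89044))/((I*√46)) = (63217*(-1/89044))*(-I*√46/46) = -(-63217)*I*√46/4096024 = 63217*I*√46/4096024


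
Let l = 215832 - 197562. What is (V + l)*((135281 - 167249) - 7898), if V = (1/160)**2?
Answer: -9322903315933/12800 ≈ -7.2835e+8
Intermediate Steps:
V = 1/25600 (V = (1/160)**2 = 1/25600 ≈ 3.9063e-5)
l = 18270
(V + l)*((135281 - 167249) - 7898) = (1/25600 + 18270)*((135281 - 167249) - 7898) = 467712001*(-31968 - 7898)/25600 = (467712001/25600)*(-39866) = -9322903315933/12800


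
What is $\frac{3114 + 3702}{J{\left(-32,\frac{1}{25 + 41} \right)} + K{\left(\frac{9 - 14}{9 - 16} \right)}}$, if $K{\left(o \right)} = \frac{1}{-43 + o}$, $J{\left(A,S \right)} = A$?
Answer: $- \frac{2017536}{9479} \approx -212.84$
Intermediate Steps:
$\frac{3114 + 3702}{J{\left(-32,\frac{1}{25 + 41} \right)} + K{\left(\frac{9 - 14}{9 - 16} \right)}} = \frac{3114 + 3702}{-32 + \frac{1}{-43 + \frac{9 - 14}{9 - 16}}} = \frac{6816}{-32 + \frac{1}{-43 - \frac{5}{-7}}} = \frac{6816}{-32 + \frac{1}{-43 - - \frac{5}{7}}} = \frac{6816}{-32 + \frac{1}{-43 + \frac{5}{7}}} = \frac{6816}{-32 + \frac{1}{- \frac{296}{7}}} = \frac{6816}{-32 - \frac{7}{296}} = \frac{6816}{- \frac{9479}{296}} = 6816 \left(- \frac{296}{9479}\right) = - \frac{2017536}{9479}$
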